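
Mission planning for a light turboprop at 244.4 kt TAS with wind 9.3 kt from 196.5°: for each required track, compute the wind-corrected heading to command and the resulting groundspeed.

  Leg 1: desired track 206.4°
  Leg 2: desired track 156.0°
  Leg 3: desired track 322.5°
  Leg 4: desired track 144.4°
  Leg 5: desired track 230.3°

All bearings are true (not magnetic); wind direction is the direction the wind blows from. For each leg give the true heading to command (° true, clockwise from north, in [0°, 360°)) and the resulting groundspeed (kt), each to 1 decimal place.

Leg 1: heading=206.0°, groundspeed=235.2 kt
Leg 2: heading=157.4°, groundspeed=237.3 kt
Leg 3: heading=320.7°, groundspeed=249.8 kt
Leg 4: heading=146.1°, groundspeed=238.6 kt
Leg 5: heading=229.1°, groundspeed=236.6 kt

Leg 1: desired track 206.4°; wind correction -0.4° → command heading 206.0°, groundspeed 235.2 kt
Leg 2: desired track 156.0°; wind correction +1.4° → command heading 157.4°, groundspeed 237.3 kt
Leg 3: desired track 322.5°; wind correction -1.8° → command heading 320.7°, groundspeed 249.8 kt
Leg 4: desired track 144.4°; wind correction +1.7° → command heading 146.1°, groundspeed 238.6 kt
Leg 5: desired track 230.3°; wind correction -1.2° → command heading 229.1°, groundspeed 236.6 kt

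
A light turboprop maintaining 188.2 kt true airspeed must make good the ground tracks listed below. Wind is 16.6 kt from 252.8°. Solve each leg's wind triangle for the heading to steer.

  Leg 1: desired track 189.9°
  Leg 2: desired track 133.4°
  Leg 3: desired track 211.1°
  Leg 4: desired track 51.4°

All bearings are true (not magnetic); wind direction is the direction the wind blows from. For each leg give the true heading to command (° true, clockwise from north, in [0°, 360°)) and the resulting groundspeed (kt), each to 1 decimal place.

Leg 1: desired track 189.9°; wind correction +4.5° → command heading 194.4°, groundspeed 180.1 kt
Leg 2: desired track 133.4°; wind correction +4.4° → command heading 137.8°, groundspeed 195.8 kt
Leg 3: desired track 211.1°; wind correction +3.4° → command heading 214.5°, groundspeed 175.5 kt
Leg 4: desired track 51.4°; wind correction -1.8° → command heading 49.6°, groundspeed 203.6 kt

Leg 1: heading=194.4°, groundspeed=180.1 kt
Leg 2: heading=137.8°, groundspeed=195.8 kt
Leg 3: heading=214.5°, groundspeed=175.5 kt
Leg 4: heading=49.6°, groundspeed=203.6 kt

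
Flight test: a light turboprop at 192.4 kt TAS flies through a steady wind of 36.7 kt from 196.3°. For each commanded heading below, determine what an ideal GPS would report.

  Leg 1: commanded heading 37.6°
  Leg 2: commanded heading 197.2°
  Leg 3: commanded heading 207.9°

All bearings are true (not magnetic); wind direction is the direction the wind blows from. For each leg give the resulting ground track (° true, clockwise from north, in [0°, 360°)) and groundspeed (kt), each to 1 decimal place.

Leg 1: track=34.2°, groundspeed=227.0 kt
Leg 2: track=197.4°, groundspeed=155.7 kt
Leg 3: track=210.6°, groundspeed=156.6 kt

Leg 1: heading 37.6°; drift -3.4° → track 34.2°, groundspeed 227.0 kt
Leg 2: heading 197.2°; drift +0.2° → track 197.4°, groundspeed 155.7 kt
Leg 3: heading 207.9°; drift +2.7° → track 210.6°, groundspeed 156.6 kt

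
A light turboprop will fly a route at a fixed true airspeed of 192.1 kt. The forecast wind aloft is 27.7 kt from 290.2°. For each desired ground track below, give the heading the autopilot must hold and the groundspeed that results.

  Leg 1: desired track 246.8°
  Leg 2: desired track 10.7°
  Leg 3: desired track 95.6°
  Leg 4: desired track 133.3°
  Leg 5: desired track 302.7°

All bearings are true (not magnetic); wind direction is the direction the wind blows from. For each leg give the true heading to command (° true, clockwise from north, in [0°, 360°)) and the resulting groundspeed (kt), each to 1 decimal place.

Leg 1: heading=252.5°, groundspeed=171.0 kt
Leg 2: heading=2.5°, groundspeed=185.6 kt
Leg 3: heading=93.5°, groundspeed=218.8 kt
Leg 4: heading=136.5°, groundspeed=217.3 kt
Leg 5: heading=300.9°, groundspeed=165.0 kt

Leg 1: desired track 246.8°; wind correction +5.7° → command heading 252.5°, groundspeed 171.0 kt
Leg 2: desired track 10.7°; wind correction -8.2° → command heading 2.5°, groundspeed 185.6 kt
Leg 3: desired track 95.6°; wind correction -2.1° → command heading 93.5°, groundspeed 218.8 kt
Leg 4: desired track 133.3°; wind correction +3.2° → command heading 136.5°, groundspeed 217.3 kt
Leg 5: desired track 302.7°; wind correction -1.8° → command heading 300.9°, groundspeed 165.0 kt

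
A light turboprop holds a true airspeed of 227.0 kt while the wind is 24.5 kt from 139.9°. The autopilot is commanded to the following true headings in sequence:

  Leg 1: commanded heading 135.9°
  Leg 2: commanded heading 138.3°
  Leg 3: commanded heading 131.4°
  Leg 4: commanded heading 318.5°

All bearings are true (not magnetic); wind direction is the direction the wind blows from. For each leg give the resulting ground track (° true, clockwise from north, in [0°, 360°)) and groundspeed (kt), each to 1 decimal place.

Leg 1: heading 135.9°; drift -0.5° → track 135.4°, groundspeed 202.6 kt
Leg 2: heading 138.3°; drift -0.2° → track 138.1°, groundspeed 202.5 kt
Leg 3: heading 131.4°; drift -1.0° → track 130.4°, groundspeed 202.8 kt
Leg 4: heading 318.5°; drift +0.1° → track 318.6°, groundspeed 251.5 kt

Leg 1: track=135.4°, groundspeed=202.6 kt
Leg 2: track=138.1°, groundspeed=202.5 kt
Leg 3: track=130.4°, groundspeed=202.8 kt
Leg 4: track=318.6°, groundspeed=251.5 kt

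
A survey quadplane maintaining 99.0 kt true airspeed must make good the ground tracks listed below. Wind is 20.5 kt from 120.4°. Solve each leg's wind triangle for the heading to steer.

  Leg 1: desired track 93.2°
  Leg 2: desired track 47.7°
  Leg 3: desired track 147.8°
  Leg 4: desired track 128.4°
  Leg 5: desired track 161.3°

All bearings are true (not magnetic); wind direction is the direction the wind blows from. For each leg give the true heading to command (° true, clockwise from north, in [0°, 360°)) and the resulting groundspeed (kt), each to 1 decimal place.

Leg 1: heading=98.6°, groundspeed=80.3 kt
Leg 2: heading=59.1°, groundspeed=90.9 kt
Leg 3: heading=142.3°, groundspeed=80.3 kt
Leg 4: heading=126.7°, groundspeed=78.7 kt
Leg 5: heading=153.5°, groundspeed=82.6 kt

Leg 1: desired track 93.2°; wind correction +5.4° → command heading 98.6°, groundspeed 80.3 kt
Leg 2: desired track 47.7°; wind correction +11.4° → command heading 59.1°, groundspeed 90.9 kt
Leg 3: desired track 147.8°; wind correction -5.5° → command heading 142.3°, groundspeed 80.3 kt
Leg 4: desired track 128.4°; wind correction -1.7° → command heading 126.7°, groundspeed 78.7 kt
Leg 5: desired track 161.3°; wind correction -7.8° → command heading 153.5°, groundspeed 82.6 kt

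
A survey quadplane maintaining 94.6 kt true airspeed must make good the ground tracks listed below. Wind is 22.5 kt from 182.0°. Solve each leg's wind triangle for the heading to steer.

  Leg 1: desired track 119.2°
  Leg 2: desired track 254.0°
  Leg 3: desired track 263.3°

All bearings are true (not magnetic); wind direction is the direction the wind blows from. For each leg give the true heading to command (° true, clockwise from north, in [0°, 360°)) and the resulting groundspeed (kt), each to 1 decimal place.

Leg 1: heading=131.4°, groundspeed=82.2 kt
Leg 2: heading=240.9°, groundspeed=85.2 kt
Leg 3: heading=249.7°, groundspeed=88.5 kt

Leg 1: desired track 119.2°; wind correction +12.2° → command heading 131.4°, groundspeed 82.2 kt
Leg 2: desired track 254.0°; wind correction -13.1° → command heading 240.9°, groundspeed 85.2 kt
Leg 3: desired track 263.3°; wind correction -13.6° → command heading 249.7°, groundspeed 88.5 kt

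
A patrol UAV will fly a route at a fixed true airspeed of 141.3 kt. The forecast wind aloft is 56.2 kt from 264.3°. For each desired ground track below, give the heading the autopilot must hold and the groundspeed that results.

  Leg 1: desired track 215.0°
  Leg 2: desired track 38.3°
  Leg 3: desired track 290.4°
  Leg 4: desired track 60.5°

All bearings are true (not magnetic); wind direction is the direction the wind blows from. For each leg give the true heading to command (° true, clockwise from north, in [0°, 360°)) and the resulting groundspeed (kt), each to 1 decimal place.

Leg 1: desired track 215.0°; wind correction +17.5° → command heading 232.5°, groundspeed 98.1 kt
Leg 2: desired track 38.3°; wind correction -16.6° → command heading 21.7°, groundspeed 174.4 kt
Leg 3: desired track 290.4°; wind correction -10.1° → command heading 280.3°, groundspeed 88.7 kt
Leg 4: desired track 60.5°; wind correction -9.2° → command heading 51.3°, groundspeed 190.9 kt

Leg 1: heading=232.5°, groundspeed=98.1 kt
Leg 2: heading=21.7°, groundspeed=174.4 kt
Leg 3: heading=280.3°, groundspeed=88.7 kt
Leg 4: heading=51.3°, groundspeed=190.9 kt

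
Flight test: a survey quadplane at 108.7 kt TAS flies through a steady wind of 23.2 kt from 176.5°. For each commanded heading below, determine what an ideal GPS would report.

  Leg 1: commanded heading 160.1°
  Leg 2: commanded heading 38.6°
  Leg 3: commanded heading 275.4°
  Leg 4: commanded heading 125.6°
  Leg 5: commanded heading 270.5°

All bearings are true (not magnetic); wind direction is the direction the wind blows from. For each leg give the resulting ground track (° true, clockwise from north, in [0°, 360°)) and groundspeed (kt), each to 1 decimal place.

Leg 1: heading 160.1°; drift -4.3° → track 155.8°, groundspeed 86.7 kt
Leg 2: heading 38.6°; drift -7.0° → track 31.6°, groundspeed 126.9 kt
Leg 3: heading 275.4°; drift +11.5° → track 286.9°, groundspeed 114.6 kt
Leg 4: heading 125.6°; drift -10.8° → track 114.8°, groundspeed 95.8 kt
Leg 5: heading 270.5°; drift +11.8° → track 282.3°, groundspeed 112.7 kt

Leg 1: track=155.8°, groundspeed=86.7 kt
Leg 2: track=31.6°, groundspeed=126.9 kt
Leg 3: track=286.9°, groundspeed=114.6 kt
Leg 4: track=114.8°, groundspeed=95.8 kt
Leg 5: track=282.3°, groundspeed=112.7 kt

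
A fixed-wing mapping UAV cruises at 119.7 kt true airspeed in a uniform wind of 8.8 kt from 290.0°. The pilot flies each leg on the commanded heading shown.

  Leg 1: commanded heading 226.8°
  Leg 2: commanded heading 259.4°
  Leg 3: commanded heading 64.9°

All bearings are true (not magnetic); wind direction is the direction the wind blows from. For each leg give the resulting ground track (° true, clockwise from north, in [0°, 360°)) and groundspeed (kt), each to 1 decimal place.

Leg 1: track=222.9°, groundspeed=116.0 kt
Leg 2: track=257.1°, groundspeed=112.2 kt
Leg 3: track=67.7°, groundspeed=126.1 kt

Leg 1: heading 226.8°; drift -3.9° → track 222.9°, groundspeed 116.0 kt
Leg 2: heading 259.4°; drift -2.3° → track 257.1°, groundspeed 112.2 kt
Leg 3: heading 64.9°; drift +2.8° → track 67.7°, groundspeed 126.1 kt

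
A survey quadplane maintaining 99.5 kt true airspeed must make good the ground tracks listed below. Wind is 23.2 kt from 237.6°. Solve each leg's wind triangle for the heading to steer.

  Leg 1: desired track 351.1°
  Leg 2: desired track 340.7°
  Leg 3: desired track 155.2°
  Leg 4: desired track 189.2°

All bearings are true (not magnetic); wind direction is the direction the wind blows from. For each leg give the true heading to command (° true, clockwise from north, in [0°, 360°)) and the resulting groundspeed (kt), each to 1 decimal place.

Leg 1: heading=338.8°, groundspeed=106.4 kt
Leg 2: heading=327.6°, groundspeed=102.2 kt
Leg 3: heading=168.6°, groundspeed=93.7 kt
Leg 4: heading=199.2°, groundspeed=82.6 kt

Leg 1: desired track 351.1°; wind correction -12.3° → command heading 338.8°, groundspeed 106.4 kt
Leg 2: desired track 340.7°; wind correction -13.1° → command heading 327.6°, groundspeed 102.2 kt
Leg 3: desired track 155.2°; wind correction +13.4° → command heading 168.6°, groundspeed 93.7 kt
Leg 4: desired track 189.2°; wind correction +10.0° → command heading 199.2°, groundspeed 82.6 kt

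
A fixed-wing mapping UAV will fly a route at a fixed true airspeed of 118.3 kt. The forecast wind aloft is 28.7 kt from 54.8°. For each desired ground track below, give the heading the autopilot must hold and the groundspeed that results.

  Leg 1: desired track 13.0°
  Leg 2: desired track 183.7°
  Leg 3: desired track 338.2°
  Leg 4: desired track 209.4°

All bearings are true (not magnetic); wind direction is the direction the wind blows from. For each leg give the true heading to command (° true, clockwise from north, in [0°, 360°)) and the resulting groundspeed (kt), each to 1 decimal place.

Leg 1: desired track 13.0°; wind correction +9.3° → command heading 22.3°, groundspeed 95.3 kt
Leg 2: desired track 183.7°; wind correction -10.9° → command heading 172.8°, groundspeed 134.2 kt
Leg 3: desired track 338.2°; wind correction +13.7° → command heading 351.9°, groundspeed 108.3 kt
Leg 4: desired track 209.4°; wind correction -6.0° → command heading 203.4°, groundspeed 143.6 kt

Leg 1: heading=22.3°, groundspeed=95.3 kt
Leg 2: heading=172.8°, groundspeed=134.2 kt
Leg 3: heading=351.9°, groundspeed=108.3 kt
Leg 4: heading=203.4°, groundspeed=143.6 kt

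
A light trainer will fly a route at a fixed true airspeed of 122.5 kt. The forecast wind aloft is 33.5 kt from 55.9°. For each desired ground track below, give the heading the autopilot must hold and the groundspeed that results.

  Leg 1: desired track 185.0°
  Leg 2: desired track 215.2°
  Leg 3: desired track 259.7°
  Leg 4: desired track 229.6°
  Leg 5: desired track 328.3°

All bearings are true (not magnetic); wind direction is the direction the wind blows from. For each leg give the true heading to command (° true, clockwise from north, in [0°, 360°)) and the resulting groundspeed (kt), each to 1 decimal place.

Leg 1: heading=172.7°, groundspeed=140.8 kt
Leg 2: heading=209.7°, groundspeed=153.3 kt
Leg 3: heading=266.0°, groundspeed=152.4 kt
Leg 4: heading=227.9°, groundspeed=155.7 kt
Leg 5: heading=344.2°, groundspeed=116.4 kt

Leg 1: desired track 185.0°; wind correction -12.3° → command heading 172.7°, groundspeed 140.8 kt
Leg 2: desired track 215.2°; wind correction -5.5° → command heading 209.7°, groundspeed 153.3 kt
Leg 3: desired track 259.7°; wind correction +6.3° → command heading 266.0°, groundspeed 152.4 kt
Leg 4: desired track 229.6°; wind correction -1.7° → command heading 227.9°, groundspeed 155.7 kt
Leg 5: desired track 328.3°; wind correction +15.9° → command heading 344.2°, groundspeed 116.4 kt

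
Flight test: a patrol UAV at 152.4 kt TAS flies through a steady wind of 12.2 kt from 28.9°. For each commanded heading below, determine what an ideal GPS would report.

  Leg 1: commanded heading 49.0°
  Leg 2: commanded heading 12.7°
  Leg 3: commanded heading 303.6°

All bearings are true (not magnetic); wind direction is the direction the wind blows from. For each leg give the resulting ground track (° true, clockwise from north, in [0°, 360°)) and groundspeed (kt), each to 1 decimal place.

Leg 1: heading 49.0°; drift +1.7° → track 50.7°, groundspeed 141.0 kt
Leg 2: heading 12.7°; drift -1.4° → track 11.3°, groundspeed 140.7 kt
Leg 3: heading 303.6°; drift -4.6° → track 299.0°, groundspeed 151.9 kt

Leg 1: track=50.7°, groundspeed=141.0 kt
Leg 2: track=11.3°, groundspeed=140.7 kt
Leg 3: track=299.0°, groundspeed=151.9 kt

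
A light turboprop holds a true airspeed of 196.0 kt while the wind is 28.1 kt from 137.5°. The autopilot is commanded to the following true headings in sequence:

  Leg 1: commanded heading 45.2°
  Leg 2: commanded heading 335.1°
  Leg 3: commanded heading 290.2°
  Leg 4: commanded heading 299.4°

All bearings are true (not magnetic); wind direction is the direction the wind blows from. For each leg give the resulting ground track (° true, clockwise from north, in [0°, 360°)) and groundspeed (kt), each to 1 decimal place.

Leg 1: heading 45.2°; drift -8.1° → track 37.1°, groundspeed 199.1 kt
Leg 2: heading 335.1°; drift -2.2° → track 332.9°, groundspeed 222.9 kt
Leg 3: heading 290.2°; drift +3.3° → track 293.5°, groundspeed 221.3 kt
Leg 4: heading 299.4°; drift +2.2° → track 301.6°, groundspeed 222.9 kt

Leg 1: track=37.1°, groundspeed=199.1 kt
Leg 2: track=332.9°, groundspeed=222.9 kt
Leg 3: track=293.5°, groundspeed=221.3 kt
Leg 4: track=301.6°, groundspeed=222.9 kt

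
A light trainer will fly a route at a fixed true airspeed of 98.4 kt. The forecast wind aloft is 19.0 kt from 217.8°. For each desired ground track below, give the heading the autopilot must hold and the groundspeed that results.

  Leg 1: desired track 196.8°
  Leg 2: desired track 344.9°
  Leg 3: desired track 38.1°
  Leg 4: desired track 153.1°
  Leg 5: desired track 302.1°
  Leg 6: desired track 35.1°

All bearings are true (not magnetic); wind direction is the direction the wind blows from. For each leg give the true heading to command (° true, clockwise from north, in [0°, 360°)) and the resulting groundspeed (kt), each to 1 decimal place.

Leg 1: heading=200.8°, groundspeed=80.4 kt
Leg 2: heading=336.0°, groundspeed=108.7 kt
Leg 3: heading=38.2°, groundspeed=117.4 kt
Leg 4: heading=163.2°, groundspeed=88.8 kt
Leg 5: heading=291.0°, groundspeed=94.7 kt
Leg 6: heading=34.6°, groundspeed=117.4 kt

Leg 1: desired track 196.8°; wind correction +4.0° → command heading 200.8°, groundspeed 80.4 kt
Leg 2: desired track 344.9°; wind correction -8.9° → command heading 336.0°, groundspeed 108.7 kt
Leg 3: desired track 38.1°; wind correction +0.1° → command heading 38.2°, groundspeed 117.4 kt
Leg 4: desired track 153.1°; wind correction +10.1° → command heading 163.2°, groundspeed 88.8 kt
Leg 5: desired track 302.1°; wind correction -11.1° → command heading 291.0°, groundspeed 94.7 kt
Leg 6: desired track 35.1°; wind correction -0.5° → command heading 34.6°, groundspeed 117.4 kt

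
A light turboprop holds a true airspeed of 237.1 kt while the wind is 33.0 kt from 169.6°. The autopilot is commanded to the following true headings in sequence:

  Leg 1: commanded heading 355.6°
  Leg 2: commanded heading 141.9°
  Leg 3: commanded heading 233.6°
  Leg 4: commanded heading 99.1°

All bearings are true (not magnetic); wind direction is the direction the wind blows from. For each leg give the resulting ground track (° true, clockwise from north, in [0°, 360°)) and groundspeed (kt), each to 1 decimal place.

Leg 1: track=354.9°, groundspeed=269.9 kt
Leg 2: track=137.7°, groundspeed=208.4 kt
Leg 3: track=241.2°, groundspeed=224.6 kt
Leg 4: track=91.3°, groundspeed=228.2 kt

Leg 1: heading 355.6°; drift -0.7° → track 354.9°, groundspeed 269.9 kt
Leg 2: heading 141.9°; drift -4.2° → track 137.7°, groundspeed 208.4 kt
Leg 3: heading 233.6°; drift +7.6° → track 241.2°, groundspeed 224.6 kt
Leg 4: heading 99.1°; drift -7.8° → track 91.3°, groundspeed 228.2 kt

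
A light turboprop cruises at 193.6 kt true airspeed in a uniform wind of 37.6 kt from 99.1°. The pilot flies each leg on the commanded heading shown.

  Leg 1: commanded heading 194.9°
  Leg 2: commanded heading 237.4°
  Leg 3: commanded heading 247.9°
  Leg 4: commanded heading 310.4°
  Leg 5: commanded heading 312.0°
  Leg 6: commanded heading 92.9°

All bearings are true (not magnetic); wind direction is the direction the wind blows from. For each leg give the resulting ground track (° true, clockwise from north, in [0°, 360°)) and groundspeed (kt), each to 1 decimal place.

Leg 1: heading 194.9°; drift +10.7° → track 205.6°, groundspeed 200.9 kt
Leg 2: heading 237.4°; drift +6.4° → track 243.8°, groundspeed 223.1 kt
Leg 3: heading 247.9°; drift +4.9° → track 252.8°, groundspeed 226.6 kt
Leg 4: heading 310.4°; drift -4.9° → track 305.5°, groundspeed 226.6 kt
Leg 5: heading 312.0°; drift -5.2° → track 306.8°, groundspeed 226.1 kt
Leg 6: heading 92.9°; drift -1.5° → track 91.4°, groundspeed 156.3 kt

Leg 1: track=205.6°, groundspeed=200.9 kt
Leg 2: track=243.8°, groundspeed=223.1 kt
Leg 3: track=252.8°, groundspeed=226.6 kt
Leg 4: track=305.5°, groundspeed=226.6 kt
Leg 5: track=306.8°, groundspeed=226.1 kt
Leg 6: track=91.4°, groundspeed=156.3 kt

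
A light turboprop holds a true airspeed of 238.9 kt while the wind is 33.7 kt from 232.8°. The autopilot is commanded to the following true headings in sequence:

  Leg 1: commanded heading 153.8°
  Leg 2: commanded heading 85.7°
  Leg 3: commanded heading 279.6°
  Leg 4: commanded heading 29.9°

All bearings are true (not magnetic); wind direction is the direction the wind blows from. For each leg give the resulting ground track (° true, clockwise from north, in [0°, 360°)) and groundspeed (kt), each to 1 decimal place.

Leg 1: track=145.7°, groundspeed=234.8 kt
Leg 2: track=81.8°, groundspeed=267.8 kt
Leg 3: track=286.1°, groundspeed=217.2 kt
Leg 4: track=32.7°, groundspeed=270.3 kt

Leg 1: heading 153.8°; drift -8.1° → track 145.7°, groundspeed 234.8 kt
Leg 2: heading 85.7°; drift -3.9° → track 81.8°, groundspeed 267.8 kt
Leg 3: heading 279.6°; drift +6.5° → track 286.1°, groundspeed 217.2 kt
Leg 4: heading 29.9°; drift +2.8° → track 32.7°, groundspeed 270.3 kt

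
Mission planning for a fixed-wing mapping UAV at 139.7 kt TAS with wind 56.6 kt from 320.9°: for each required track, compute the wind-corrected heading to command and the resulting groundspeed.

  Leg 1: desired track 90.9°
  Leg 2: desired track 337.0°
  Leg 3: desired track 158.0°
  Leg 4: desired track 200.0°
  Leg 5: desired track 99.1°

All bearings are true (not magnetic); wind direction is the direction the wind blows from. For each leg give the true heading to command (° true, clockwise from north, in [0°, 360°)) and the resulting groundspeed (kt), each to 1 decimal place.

Leg 1: heading=72.8°, groundspeed=169.2 kt
Leg 2: heading=330.5°, groundspeed=84.4 kt
Leg 3: heading=164.8°, groundspeed=192.8 kt
Leg 4: heading=220.3°, groundspeed=160.1 kt
Leg 5: heading=83.4°, groundspeed=176.7 kt

Leg 1: desired track 90.9°; wind correction -18.1° → command heading 72.8°, groundspeed 169.2 kt
Leg 2: desired track 337.0°; wind correction -6.5° → command heading 330.5°, groundspeed 84.4 kt
Leg 3: desired track 158.0°; wind correction +6.8° → command heading 164.8°, groundspeed 192.8 kt
Leg 4: desired track 200.0°; wind correction +20.3° → command heading 220.3°, groundspeed 160.1 kt
Leg 5: desired track 99.1°; wind correction -15.7° → command heading 83.4°, groundspeed 176.7 kt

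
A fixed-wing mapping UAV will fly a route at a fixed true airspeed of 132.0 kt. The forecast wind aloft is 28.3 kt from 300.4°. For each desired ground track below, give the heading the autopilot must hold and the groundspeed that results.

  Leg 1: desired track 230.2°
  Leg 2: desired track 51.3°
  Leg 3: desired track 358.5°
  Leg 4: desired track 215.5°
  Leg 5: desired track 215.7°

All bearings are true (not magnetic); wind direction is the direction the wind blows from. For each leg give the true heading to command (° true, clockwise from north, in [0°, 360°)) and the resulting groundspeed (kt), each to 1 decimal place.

Leg 1: desired track 230.2°; wind correction +11.6° → command heading 241.8°, groundspeed 119.7 kt
Leg 2: desired track 51.3°; wind correction -11.6° → command heading 39.7°, groundspeed 139.4 kt
Leg 3: desired track 358.5°; wind correction -10.5° → command heading 348.0°, groundspeed 114.8 kt
Leg 4: desired track 215.5°; wind correction +12.3° → command heading 227.8°, groundspeed 126.4 kt
Leg 5: desired track 215.7°; wind correction +12.3° → command heading 228.0°, groundspeed 126.3 kt

Leg 1: heading=241.8°, groundspeed=119.7 kt
Leg 2: heading=39.7°, groundspeed=139.4 kt
Leg 3: heading=348.0°, groundspeed=114.8 kt
Leg 4: heading=227.8°, groundspeed=126.4 kt
Leg 5: heading=228.0°, groundspeed=126.3 kt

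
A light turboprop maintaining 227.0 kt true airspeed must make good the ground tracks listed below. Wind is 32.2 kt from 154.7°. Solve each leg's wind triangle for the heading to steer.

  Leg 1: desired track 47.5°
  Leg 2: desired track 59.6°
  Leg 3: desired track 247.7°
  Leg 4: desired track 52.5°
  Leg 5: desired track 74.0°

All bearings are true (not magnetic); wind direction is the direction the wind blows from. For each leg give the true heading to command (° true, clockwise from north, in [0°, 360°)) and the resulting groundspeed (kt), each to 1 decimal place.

Leg 1: heading=55.3°, groundspeed=234.4 kt
Leg 2: heading=67.7°, groundspeed=227.6 kt
Leg 3: heading=239.6°, groundspeed=226.4 kt
Leg 4: heading=60.5°, groundspeed=231.6 kt
Leg 5: heading=82.0°, groundspeed=219.6 kt

Leg 1: desired track 47.5°; wind correction +7.8° → command heading 55.3°, groundspeed 234.4 kt
Leg 2: desired track 59.6°; wind correction +8.1° → command heading 67.7°, groundspeed 227.6 kt
Leg 3: desired track 247.7°; wind correction -8.1° → command heading 239.6°, groundspeed 226.4 kt
Leg 4: desired track 52.5°; wind correction +8.0° → command heading 60.5°, groundspeed 231.6 kt
Leg 5: desired track 74.0°; wind correction +8.0° → command heading 82.0°, groundspeed 219.6 kt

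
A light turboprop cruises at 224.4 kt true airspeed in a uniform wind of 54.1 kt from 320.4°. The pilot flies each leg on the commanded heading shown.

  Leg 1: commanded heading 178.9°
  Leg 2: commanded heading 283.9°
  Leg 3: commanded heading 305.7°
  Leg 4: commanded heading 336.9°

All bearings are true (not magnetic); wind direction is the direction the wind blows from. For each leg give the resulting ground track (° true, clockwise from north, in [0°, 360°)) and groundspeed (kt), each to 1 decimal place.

Leg 1: track=171.7°, groundspeed=268.9 kt
Leg 2: track=273.8°, groundspeed=183.8 kt
Leg 3: track=301.1°, groundspeed=172.6 kt
Leg 4: track=342.0°, groundspeed=173.2 kt

Leg 1: heading 178.9°; drift -7.2° → track 171.7°, groundspeed 268.9 kt
Leg 2: heading 283.9°; drift -10.1° → track 273.8°, groundspeed 183.8 kt
Leg 3: heading 305.7°; drift -4.6° → track 301.1°, groundspeed 172.6 kt
Leg 4: heading 336.9°; drift +5.1° → track 342.0°, groundspeed 173.2 kt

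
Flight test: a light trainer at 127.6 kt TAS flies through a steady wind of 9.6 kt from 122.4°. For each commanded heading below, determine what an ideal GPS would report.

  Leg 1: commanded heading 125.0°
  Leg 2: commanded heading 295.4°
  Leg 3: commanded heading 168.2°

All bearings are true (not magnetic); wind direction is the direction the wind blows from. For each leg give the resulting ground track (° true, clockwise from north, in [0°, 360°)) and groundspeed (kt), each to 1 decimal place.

Leg 1: heading 125.0°; drift +0.2° → track 125.2°, groundspeed 118.0 kt
Leg 2: heading 295.4°; drift +0.5° → track 295.9°, groundspeed 137.1 kt
Leg 3: heading 168.2°; drift +3.3° → track 171.5°, groundspeed 121.1 kt

Leg 1: track=125.2°, groundspeed=118.0 kt
Leg 2: track=295.9°, groundspeed=137.1 kt
Leg 3: track=171.5°, groundspeed=121.1 kt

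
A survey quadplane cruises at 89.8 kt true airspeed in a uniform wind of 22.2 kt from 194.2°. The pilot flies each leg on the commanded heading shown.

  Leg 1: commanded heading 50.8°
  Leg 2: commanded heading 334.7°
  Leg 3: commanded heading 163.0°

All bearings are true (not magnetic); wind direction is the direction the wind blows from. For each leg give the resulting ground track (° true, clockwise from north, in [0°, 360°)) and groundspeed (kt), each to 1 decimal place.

Leg 1: track=43.8°, groundspeed=108.4 kt
Leg 2: track=342.2°, groundspeed=107.9 kt
Leg 3: track=153.8°, groundspeed=71.7 kt

Leg 1: heading 50.8°; drift -7.0° → track 43.8°, groundspeed 108.4 kt
Leg 2: heading 334.7°; drift +7.5° → track 342.2°, groundspeed 107.9 kt
Leg 3: heading 163.0°; drift -9.2° → track 153.8°, groundspeed 71.7 kt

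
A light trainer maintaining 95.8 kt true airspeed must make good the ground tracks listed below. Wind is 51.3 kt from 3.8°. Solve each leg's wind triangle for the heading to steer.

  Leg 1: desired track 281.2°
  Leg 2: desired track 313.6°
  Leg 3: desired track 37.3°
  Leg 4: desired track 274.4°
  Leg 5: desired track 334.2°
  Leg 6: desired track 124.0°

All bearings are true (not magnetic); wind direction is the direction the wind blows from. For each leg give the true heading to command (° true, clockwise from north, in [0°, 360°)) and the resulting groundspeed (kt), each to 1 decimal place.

Leg 1: heading=313.3°, groundspeed=74.6 kt
Leg 2: heading=337.9°, groundspeed=54.5 kt
Leg 3: heading=20.1°, groundspeed=48.7 kt
Leg 4: heading=306.8°, groundspeed=80.4 kt
Leg 5: heading=349.5°, groundspeed=47.8 kt
Leg 6: heading=96.4°, groundspeed=110.7 kt

Leg 1: desired track 281.2°; wind correction +32.1° → command heading 313.3°, groundspeed 74.6 kt
Leg 2: desired track 313.6°; wind correction +24.3° → command heading 337.9°, groundspeed 54.5 kt
Leg 3: desired track 37.3°; wind correction -17.2° → command heading 20.1°, groundspeed 48.7 kt
Leg 4: desired track 274.4°; wind correction +32.4° → command heading 306.8°, groundspeed 80.4 kt
Leg 5: desired track 334.2°; wind correction +15.3° → command heading 349.5°, groundspeed 47.8 kt
Leg 6: desired track 124.0°; wind correction -27.6° → command heading 96.4°, groundspeed 110.7 kt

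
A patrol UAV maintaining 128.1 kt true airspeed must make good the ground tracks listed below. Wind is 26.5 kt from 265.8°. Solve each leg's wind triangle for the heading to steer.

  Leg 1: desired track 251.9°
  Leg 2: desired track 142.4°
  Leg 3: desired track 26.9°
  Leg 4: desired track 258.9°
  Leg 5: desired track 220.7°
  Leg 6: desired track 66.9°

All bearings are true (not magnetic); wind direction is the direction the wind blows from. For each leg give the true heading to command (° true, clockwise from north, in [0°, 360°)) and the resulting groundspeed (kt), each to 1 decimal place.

Leg 1: heading=254.7°, groundspeed=102.2 kt
Leg 2: heading=152.3°, groundspeed=140.8 kt
Leg 3: heading=16.7°, groundspeed=139.8 kt
Leg 4: heading=260.3°, groundspeed=101.8 kt
Leg 5: heading=229.1°, groundspeed=108.0 kt
Leg 6: heading=63.1°, groundspeed=152.9 kt

Leg 1: desired track 251.9°; wind correction +2.8° → command heading 254.7°, groundspeed 102.2 kt
Leg 2: desired track 142.4°; wind correction +9.9° → command heading 152.3°, groundspeed 140.8 kt
Leg 3: desired track 26.9°; wind correction -10.2° → command heading 16.7°, groundspeed 139.8 kt
Leg 4: desired track 258.9°; wind correction +1.4° → command heading 260.3°, groundspeed 101.8 kt
Leg 5: desired track 220.7°; wind correction +8.4° → command heading 229.1°, groundspeed 108.0 kt
Leg 6: desired track 66.9°; wind correction -3.8° → command heading 63.1°, groundspeed 152.9 kt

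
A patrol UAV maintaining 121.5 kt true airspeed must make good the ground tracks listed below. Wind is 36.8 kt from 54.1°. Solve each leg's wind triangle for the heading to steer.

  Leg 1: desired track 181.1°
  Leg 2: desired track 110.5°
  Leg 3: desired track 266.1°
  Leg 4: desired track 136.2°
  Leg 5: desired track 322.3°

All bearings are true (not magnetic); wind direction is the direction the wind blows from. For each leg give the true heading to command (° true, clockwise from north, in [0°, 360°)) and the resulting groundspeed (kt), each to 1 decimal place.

Leg 1: desired track 181.1°; wind correction -14.0° → command heading 167.1°, groundspeed 140.0 kt
Leg 2: desired track 110.5°; wind correction -14.6° → command heading 95.9°, groundspeed 97.2 kt
Leg 3: desired track 266.1°; wind correction +9.2° → command heading 275.3°, groundspeed 151.1 kt
Leg 4: desired track 136.2°; wind correction -17.5° → command heading 118.7°, groundspeed 110.8 kt
Leg 5: desired track 322.3°; wind correction +17.6° → command heading 339.9°, groundspeed 117.0 kt

Leg 1: heading=167.1°, groundspeed=140.0 kt
Leg 2: heading=95.9°, groundspeed=97.2 kt
Leg 3: heading=275.3°, groundspeed=151.1 kt
Leg 4: heading=118.7°, groundspeed=110.8 kt
Leg 5: heading=339.9°, groundspeed=117.0 kt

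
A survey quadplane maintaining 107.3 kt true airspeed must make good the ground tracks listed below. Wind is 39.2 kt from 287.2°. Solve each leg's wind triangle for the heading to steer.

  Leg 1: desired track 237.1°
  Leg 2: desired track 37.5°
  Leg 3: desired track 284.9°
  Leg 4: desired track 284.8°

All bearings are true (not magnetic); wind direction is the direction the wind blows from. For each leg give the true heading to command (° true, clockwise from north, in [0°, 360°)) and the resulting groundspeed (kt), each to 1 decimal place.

Leg 1: desired track 237.1°; wind correction +16.3° → command heading 253.4°, groundspeed 77.9 kt
Leg 2: desired track 37.5°; wind correction -20.0° → command heading 17.5°, groundspeed 114.4 kt
Leg 3: desired track 284.9°; wind correction +0.8° → command heading 285.7°, groundspeed 68.1 kt
Leg 4: desired track 284.8°; wind correction +0.9° → command heading 285.7°, groundspeed 68.1 kt

Leg 1: heading=253.4°, groundspeed=77.9 kt
Leg 2: heading=17.5°, groundspeed=114.4 kt
Leg 3: heading=285.7°, groundspeed=68.1 kt
Leg 4: heading=285.7°, groundspeed=68.1 kt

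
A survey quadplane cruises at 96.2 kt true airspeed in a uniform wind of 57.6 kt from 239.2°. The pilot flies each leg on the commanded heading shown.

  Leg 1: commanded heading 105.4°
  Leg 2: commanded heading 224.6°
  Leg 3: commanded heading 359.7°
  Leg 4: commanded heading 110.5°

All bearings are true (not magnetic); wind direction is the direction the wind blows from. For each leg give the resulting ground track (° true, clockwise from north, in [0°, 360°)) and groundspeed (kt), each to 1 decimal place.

Leg 1: track=88.4°, groundspeed=142.3 kt
Leg 2: track=204.9°, groundspeed=43.0 kt
Leg 3: track=21.3°, groundspeed=134.9 kt
Leg 4: track=91.7°, groundspeed=139.6 kt

Leg 1: heading 105.4°; drift -17.0° → track 88.4°, groundspeed 142.3 kt
Leg 2: heading 224.6°; drift -19.7° → track 204.9°, groundspeed 43.0 kt
Leg 3: heading 359.7°; drift +21.6° → track 21.3°, groundspeed 134.9 kt
Leg 4: heading 110.5°; drift -18.8° → track 91.7°, groundspeed 139.6 kt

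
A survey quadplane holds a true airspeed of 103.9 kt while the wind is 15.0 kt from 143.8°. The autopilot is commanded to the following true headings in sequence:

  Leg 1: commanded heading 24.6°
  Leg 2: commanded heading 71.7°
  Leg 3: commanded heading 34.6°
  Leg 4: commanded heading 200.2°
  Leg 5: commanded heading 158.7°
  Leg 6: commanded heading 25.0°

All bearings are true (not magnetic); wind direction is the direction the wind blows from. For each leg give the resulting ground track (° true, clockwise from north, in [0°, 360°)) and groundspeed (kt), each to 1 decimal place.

Leg 1: track=17.9°, groundspeed=112.0 kt
Leg 2: track=63.5°, groundspeed=100.3 kt
Leg 3: track=27.2°, groundspeed=109.8 kt
Leg 4: track=207.6°, groundspeed=96.4 kt
Leg 5: track=161.2°, groundspeed=89.5 kt
Leg 6: track=18.3°, groundspeed=111.9 kt

Leg 1: heading 24.6°; drift -6.7° → track 17.9°, groundspeed 112.0 kt
Leg 2: heading 71.7°; drift -8.2° → track 63.5°, groundspeed 100.3 kt
Leg 3: heading 34.6°; drift -7.4° → track 27.2°, groundspeed 109.8 kt
Leg 4: heading 200.2°; drift +7.4° → track 207.6°, groundspeed 96.4 kt
Leg 5: heading 158.7°; drift +2.5° → track 161.2°, groundspeed 89.5 kt
Leg 6: heading 25.0°; drift -6.7° → track 18.3°, groundspeed 111.9 kt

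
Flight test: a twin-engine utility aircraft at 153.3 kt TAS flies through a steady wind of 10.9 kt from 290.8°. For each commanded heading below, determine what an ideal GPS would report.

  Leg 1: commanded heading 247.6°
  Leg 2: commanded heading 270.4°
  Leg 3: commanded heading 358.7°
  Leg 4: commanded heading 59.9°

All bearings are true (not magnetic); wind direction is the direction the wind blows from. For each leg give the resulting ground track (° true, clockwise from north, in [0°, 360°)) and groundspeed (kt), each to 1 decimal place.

Leg 1: heading 247.6°; drift -2.9° → track 244.7°, groundspeed 145.5 kt
Leg 2: heading 270.4°; drift -1.5° → track 268.9°, groundspeed 143.1 kt
Leg 3: heading 358.7°; drift +3.9° → track 2.6°, groundspeed 149.5 kt
Leg 4: heading 59.9°; drift +3.0° → track 62.9°, groundspeed 160.4 kt

Leg 1: track=244.7°, groundspeed=145.5 kt
Leg 2: track=268.9°, groundspeed=143.1 kt
Leg 3: track=2.6°, groundspeed=149.5 kt
Leg 4: track=62.9°, groundspeed=160.4 kt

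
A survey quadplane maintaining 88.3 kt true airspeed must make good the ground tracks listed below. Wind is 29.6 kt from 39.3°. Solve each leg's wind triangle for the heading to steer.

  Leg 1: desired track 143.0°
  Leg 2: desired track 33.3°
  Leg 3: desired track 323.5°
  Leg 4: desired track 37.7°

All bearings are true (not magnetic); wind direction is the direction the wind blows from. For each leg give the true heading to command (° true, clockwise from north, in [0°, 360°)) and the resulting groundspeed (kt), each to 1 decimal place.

Leg 1: heading=124.0°, groundspeed=90.5 kt
Leg 2: heading=35.3°, groundspeed=58.8 kt
Leg 3: heading=342.5°, groundspeed=76.2 kt
Leg 4: heading=38.2°, groundspeed=58.7 kt

Leg 1: desired track 143.0°; wind correction -19.0° → command heading 124.0°, groundspeed 90.5 kt
Leg 2: desired track 33.3°; wind correction +2.0° → command heading 35.3°, groundspeed 58.8 kt
Leg 3: desired track 323.5°; wind correction +19.0° → command heading 342.5°, groundspeed 76.2 kt
Leg 4: desired track 37.7°; wind correction +0.5° → command heading 38.2°, groundspeed 58.7 kt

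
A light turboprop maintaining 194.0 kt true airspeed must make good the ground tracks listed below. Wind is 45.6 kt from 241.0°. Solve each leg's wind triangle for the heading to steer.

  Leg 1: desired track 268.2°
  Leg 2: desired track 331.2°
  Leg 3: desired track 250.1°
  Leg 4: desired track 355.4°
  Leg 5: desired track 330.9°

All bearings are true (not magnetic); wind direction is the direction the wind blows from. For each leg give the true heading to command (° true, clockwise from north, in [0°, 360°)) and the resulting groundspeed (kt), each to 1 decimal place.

Leg 1: heading=262.0°, groundspeed=152.3 kt
Leg 2: heading=317.6°, groundspeed=188.7 kt
Leg 3: heading=248.0°, groundspeed=148.8 kt
Leg 4: heading=343.0°, groundspeed=208.3 kt
Leg 5: heading=317.3°, groundspeed=188.5 kt

Leg 1: desired track 268.2°; wind correction -6.2° → command heading 262.0°, groundspeed 152.3 kt
Leg 2: desired track 331.2°; wind correction -13.6° → command heading 317.6°, groundspeed 188.7 kt
Leg 3: desired track 250.1°; wind correction -2.1° → command heading 248.0°, groundspeed 148.8 kt
Leg 4: desired track 355.4°; wind correction -12.4° → command heading 343.0°, groundspeed 208.3 kt
Leg 5: desired track 330.9°; wind correction -13.6° → command heading 317.3°, groundspeed 188.5 kt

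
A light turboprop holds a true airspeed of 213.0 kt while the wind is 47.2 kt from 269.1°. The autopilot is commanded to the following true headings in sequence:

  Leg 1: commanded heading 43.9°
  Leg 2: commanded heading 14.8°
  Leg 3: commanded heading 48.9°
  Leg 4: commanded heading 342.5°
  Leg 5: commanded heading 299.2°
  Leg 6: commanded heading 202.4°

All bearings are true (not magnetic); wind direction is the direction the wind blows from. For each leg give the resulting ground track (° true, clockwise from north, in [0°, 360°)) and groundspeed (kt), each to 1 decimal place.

Leg 1: track=51.6°, groundspeed=248.5 kt
Leg 2: track=26.2°, groundspeed=230.3 kt
Leg 3: track=55.9°, groundspeed=250.9 kt
Leg 4: track=355.3°, groundspeed=204.6 kt
Leg 5: track=307.0°, groundspeed=173.8 kt
Leg 6: track=189.8°, groundspeed=199.1 kt

Leg 1: heading 43.9°; drift +7.7° → track 51.6°, groundspeed 248.5 kt
Leg 2: heading 14.8°; drift +11.4° → track 26.2°, groundspeed 230.3 kt
Leg 3: heading 48.9°; drift +7.0° → track 55.9°, groundspeed 250.9 kt
Leg 4: heading 342.5°; drift +12.8° → track 355.3°, groundspeed 204.6 kt
Leg 5: heading 299.2°; drift +7.8° → track 307.0°, groundspeed 173.8 kt
Leg 6: heading 202.4°; drift -12.6° → track 189.8°, groundspeed 199.1 kt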